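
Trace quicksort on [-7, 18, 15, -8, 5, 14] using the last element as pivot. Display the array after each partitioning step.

Partition 1: pivot=14 at index 3 -> [-7, -8, 5, 14, 15, 18]
Partition 2: pivot=5 at index 2 -> [-7, -8, 5, 14, 15, 18]
Partition 3: pivot=-8 at index 0 -> [-8, -7, 5, 14, 15, 18]
Partition 4: pivot=18 at index 5 -> [-8, -7, 5, 14, 15, 18]


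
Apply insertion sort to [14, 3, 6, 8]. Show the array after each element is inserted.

First element 14 is already 'sorted'
Insert 3: shifted 1 elements -> [3, 14, 6, 8]
Insert 6: shifted 1 elements -> [3, 6, 14, 8]
Insert 8: shifted 1 elements -> [3, 6, 8, 14]


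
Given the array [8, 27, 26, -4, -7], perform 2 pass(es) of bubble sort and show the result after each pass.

After pass 1: [8, 26, -4, -7, 27] (3 swaps)
After pass 2: [8, -4, -7, 26, 27] (2 swaps)
Total swaps: 5


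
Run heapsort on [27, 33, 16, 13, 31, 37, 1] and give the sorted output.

Build heap: [37, 33, 27, 13, 31, 16, 1]
Extract 37: [33, 31, 27, 13, 1, 16, 37]
Extract 33: [31, 16, 27, 13, 1, 33, 37]
Extract 31: [27, 16, 1, 13, 31, 33, 37]
Extract 27: [16, 13, 1, 27, 31, 33, 37]
Extract 16: [13, 1, 16, 27, 31, 33, 37]
Extract 13: [1, 13, 16, 27, 31, 33, 37]


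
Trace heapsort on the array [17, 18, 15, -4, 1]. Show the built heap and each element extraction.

Build heap: [18, 17, 15, -4, 1]
Extract 18: [17, 1, 15, -4, 18]
Extract 17: [15, 1, -4, 17, 18]
Extract 15: [1, -4, 15, 17, 18]
Extract 1: [-4, 1, 15, 17, 18]


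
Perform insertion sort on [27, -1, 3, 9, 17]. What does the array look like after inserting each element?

First element 27 is already 'sorted'
Insert -1: shifted 1 elements -> [-1, 27, 3, 9, 17]
Insert 3: shifted 1 elements -> [-1, 3, 27, 9, 17]
Insert 9: shifted 1 elements -> [-1, 3, 9, 27, 17]
Insert 17: shifted 1 elements -> [-1, 3, 9, 17, 27]


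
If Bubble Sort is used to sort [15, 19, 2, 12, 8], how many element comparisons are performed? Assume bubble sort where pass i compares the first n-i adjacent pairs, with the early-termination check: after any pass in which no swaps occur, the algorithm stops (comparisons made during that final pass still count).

Pass 1: compare adjacent pairs (0,1)..(3,4) = 4 comparison(s), 3 swap(s) -> [15, 2, 12, 8, 19]
Pass 2: compare adjacent pairs (0,1)..(2,3) = 3 comparison(s), 3 swap(s) -> [2, 12, 8, 15, 19]
Pass 3: compare adjacent pairs (0,1)..(1,2) = 2 comparison(s), 1 swap(s) -> [2, 8, 12, 15, 19]
Pass 4: compare adjacent pairs (0,1)..(0,1) = 1 comparison(s), 0 swap(s) -> [2, 8, 12, 15, 19]
No swaps in this pass, so bubble sort stops here.
Total comparisons: 4 + 3 + 2 + 1 = 10


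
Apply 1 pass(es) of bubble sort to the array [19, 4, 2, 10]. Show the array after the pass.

After pass 1: [4, 2, 10, 19] (3 swaps)
Total swaps: 3


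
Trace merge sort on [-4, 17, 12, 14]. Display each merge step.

Divide and conquer:
  Merge [-4] + [17] -> [-4, 17]
  Merge [12] + [14] -> [12, 14]
  Merge [-4, 17] + [12, 14] -> [-4, 12, 14, 17]


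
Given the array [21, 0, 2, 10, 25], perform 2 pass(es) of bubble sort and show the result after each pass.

After pass 1: [0, 2, 10, 21, 25] (3 swaps)
After pass 2: [0, 2, 10, 21, 25] (0 swaps)
Total swaps: 3


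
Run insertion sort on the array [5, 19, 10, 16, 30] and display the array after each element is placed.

First element 5 is already 'sorted'
Insert 19: shifted 0 elements -> [5, 19, 10, 16, 30]
Insert 10: shifted 1 elements -> [5, 10, 19, 16, 30]
Insert 16: shifted 1 elements -> [5, 10, 16, 19, 30]
Insert 30: shifted 0 elements -> [5, 10, 16, 19, 30]


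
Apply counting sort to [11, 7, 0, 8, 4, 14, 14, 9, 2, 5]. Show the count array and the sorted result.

Count array: [1, 0, 1, 0, 1, 1, 0, 1, 1, 1, 0, 1, 0, 0, 2]
(count[i] = number of elements equal to i)
Cumulative count: [1, 1, 2, 2, 3, 4, 4, 5, 6, 7, 7, 8, 8, 8, 10]
Sorted: [0, 2, 4, 5, 7, 8, 9, 11, 14, 14]


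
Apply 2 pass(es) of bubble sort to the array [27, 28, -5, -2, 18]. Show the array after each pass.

After pass 1: [27, -5, -2, 18, 28] (3 swaps)
After pass 2: [-5, -2, 18, 27, 28] (3 swaps)
Total swaps: 6


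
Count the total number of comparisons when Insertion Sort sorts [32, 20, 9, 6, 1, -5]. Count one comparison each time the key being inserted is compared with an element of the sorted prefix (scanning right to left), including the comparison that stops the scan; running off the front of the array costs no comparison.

Insert 20: 32 > 20 (shift), reached front = 1 comparison(s) -> [20, 32, 9, 6, 1, -5]
Insert 9: 32 > 9 (shift), 20 > 9 (shift), reached front = 2 comparison(s) -> [9, 20, 32, 6, 1, -5]
Insert 6: 32 > 6 (shift), 20 > 6 (shift), 9 > 6 (shift), reached front = 3 comparison(s) -> [6, 9, 20, 32, 1, -5]
Insert 1: 32 > 1 (shift), 20 > 1 (shift), 9 > 1 (shift), 6 > 1 (shift), reached front = 4 comparison(s) -> [1, 6, 9, 20, 32, -5]
Insert -5: 32 > -5 (shift), 20 > -5 (shift), 9 > -5 (shift), 6 > -5 (shift), 1 > -5 (shift), reached front = 5 comparison(s) -> [-5, 1, 6, 9, 20, 32]
Total comparisons: 1 + 2 + 3 + 4 + 5 = 15


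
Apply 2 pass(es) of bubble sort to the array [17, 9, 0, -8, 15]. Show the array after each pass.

After pass 1: [9, 0, -8, 15, 17] (4 swaps)
After pass 2: [0, -8, 9, 15, 17] (2 swaps)
Total swaps: 6


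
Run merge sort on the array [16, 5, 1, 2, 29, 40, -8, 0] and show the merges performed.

Divide and conquer:
  Merge [16] + [5] -> [5, 16]
  Merge [1] + [2] -> [1, 2]
  Merge [5, 16] + [1, 2] -> [1, 2, 5, 16]
  Merge [29] + [40] -> [29, 40]
  Merge [-8] + [0] -> [-8, 0]
  Merge [29, 40] + [-8, 0] -> [-8, 0, 29, 40]
  Merge [1, 2, 5, 16] + [-8, 0, 29, 40] -> [-8, 0, 1, 2, 5, 16, 29, 40]


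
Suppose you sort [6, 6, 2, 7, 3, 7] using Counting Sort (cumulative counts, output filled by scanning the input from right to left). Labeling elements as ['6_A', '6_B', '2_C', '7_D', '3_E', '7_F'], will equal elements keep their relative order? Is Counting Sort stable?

Trace Counting Sort on the labeled array (the key is the number; the letter only tracks identity):
  Counts for values 0..7: [0, 0, 1, 1, 0, 0, 2, 2]
  Cumulative counts: [0, 0, 1, 2, 2, 2, 4, 6]
  Scan right to left: place 7_F at output index 5
  Scan right to left: place 3_E at output index 1
  Scan right to left: place 7_D at output index 4
  Scan right to left: place 2_C at output index 0
  Scan right to left: place 6_B at output index 3
  Scan right to left: place 6_A at output index 2
  Output: [2_C, 3_E, 6_A, 6_B, 7_D, 7_F]
Equal keys:
  value 6: originally 6_A, 6_B; after sorting 6_A, 6_B -> order preserved
  value 7: originally 7_D, 7_F; after sorting 7_D, 7_F -> order preserved
All equal keys kept their original relative order. Counting Sort is stable: scanning the input right to left with decreasing cumulative counts places later duplicates at later output positions.
Answer: Stable


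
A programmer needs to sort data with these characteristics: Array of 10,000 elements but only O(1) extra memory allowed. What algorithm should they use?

Best choice: Heapsort
Reason: Heapsort rearranges the array in place using O(1) auxiliary space and still guarantees O(n log n) time; quicksort partitions in place but needs Theta(log n) stack space for recursion (O(n) in the worst case), and mergesort requires O(n) auxiliary space


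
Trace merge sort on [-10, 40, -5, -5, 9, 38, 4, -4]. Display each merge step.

Divide and conquer:
  Merge [-10] + [40] -> [-10, 40]
  Merge [-5] + [-5] -> [-5, -5]
  Merge [-10, 40] + [-5, -5] -> [-10, -5, -5, 40]
  Merge [9] + [38] -> [9, 38]
  Merge [4] + [-4] -> [-4, 4]
  Merge [9, 38] + [-4, 4] -> [-4, 4, 9, 38]
  Merge [-10, -5, -5, 40] + [-4, 4, 9, 38] -> [-10, -5, -5, -4, 4, 9, 38, 40]


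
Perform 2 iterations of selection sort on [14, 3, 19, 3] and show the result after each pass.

Pass 1: Select minimum 3 at index 1, swap -> [3, 14, 19, 3]
Pass 2: Select minimum 3 at index 3, swap -> [3, 3, 19, 14]


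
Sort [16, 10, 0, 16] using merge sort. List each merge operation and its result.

Divide and conquer:
  Merge [16] + [10] -> [10, 16]
  Merge [0] + [16] -> [0, 16]
  Merge [10, 16] + [0, 16] -> [0, 10, 16, 16]


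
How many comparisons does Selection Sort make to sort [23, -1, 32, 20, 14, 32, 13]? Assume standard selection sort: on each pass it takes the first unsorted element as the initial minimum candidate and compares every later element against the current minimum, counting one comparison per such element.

Pass 1: scan indices 1..6 for the minimum = 6 comparison(s); min is -1, place at index 0 -> [-1, 23, 32, 20, 14, 32, 13]
Pass 2: scan indices 2..6 for the minimum = 5 comparison(s); min is 13, place at index 1 -> [-1, 13, 32, 20, 14, 32, 23]
Pass 3: scan indices 3..6 for the minimum = 4 comparison(s); min is 14, place at index 2 -> [-1, 13, 14, 20, 32, 32, 23]
Pass 4: scan indices 4..6 for the minimum = 3 comparison(s); min is 20, place at index 3 -> [-1, 13, 14, 20, 32, 32, 23]
Pass 5: scan indices 5..6 for the minimum = 2 comparison(s); min is 23, place at index 4 -> [-1, 13, 14, 20, 23, 32, 32]
Pass 6: scan indices 6..6 for the minimum = 1 comparison(s); min is 32, place at index 5 -> [-1, 13, 14, 20, 23, 32, 32]
Selection sort always scans the whole unsorted suffix, so the count is (n-1) + (n-2) + ... + 1 = n(n-1)/2 = 7*6/2 = 21 regardless of the input order.
Total comparisons: 6 + 5 + 4 + 3 + 2 + 1 = 21


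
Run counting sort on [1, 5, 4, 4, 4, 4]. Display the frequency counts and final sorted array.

Count array: [0, 1, 0, 0, 4, 1]
(count[i] = number of elements equal to i)
Cumulative count: [0, 1, 1, 1, 5, 6]
Sorted: [1, 4, 4, 4, 4, 5]


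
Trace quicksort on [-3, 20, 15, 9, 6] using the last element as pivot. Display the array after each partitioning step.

Partition 1: pivot=6 at index 1 -> [-3, 6, 15, 9, 20]
Partition 2: pivot=20 at index 4 -> [-3, 6, 15, 9, 20]
Partition 3: pivot=9 at index 2 -> [-3, 6, 9, 15, 20]


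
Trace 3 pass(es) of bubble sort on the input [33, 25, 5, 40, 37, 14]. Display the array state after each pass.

After pass 1: [25, 5, 33, 37, 14, 40] (4 swaps)
After pass 2: [5, 25, 33, 14, 37, 40] (2 swaps)
After pass 3: [5, 25, 14, 33, 37, 40] (1 swaps)
Total swaps: 7


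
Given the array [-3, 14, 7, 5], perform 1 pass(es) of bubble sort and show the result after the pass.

After pass 1: [-3, 7, 5, 14] (2 swaps)
Total swaps: 2


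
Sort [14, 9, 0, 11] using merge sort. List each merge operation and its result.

Divide and conquer:
  Merge [14] + [9] -> [9, 14]
  Merge [0] + [11] -> [0, 11]
  Merge [9, 14] + [0, 11] -> [0, 9, 11, 14]


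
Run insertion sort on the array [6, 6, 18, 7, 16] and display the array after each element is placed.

First element 6 is already 'sorted'
Insert 6: shifted 0 elements -> [6, 6, 18, 7, 16]
Insert 18: shifted 0 elements -> [6, 6, 18, 7, 16]
Insert 7: shifted 1 elements -> [6, 6, 7, 18, 16]
Insert 16: shifted 1 elements -> [6, 6, 7, 16, 18]


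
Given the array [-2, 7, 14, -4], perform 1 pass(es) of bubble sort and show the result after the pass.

After pass 1: [-2, 7, -4, 14] (1 swaps)
Total swaps: 1


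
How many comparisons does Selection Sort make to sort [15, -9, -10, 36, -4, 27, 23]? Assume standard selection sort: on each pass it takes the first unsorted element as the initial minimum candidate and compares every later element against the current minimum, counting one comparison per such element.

Pass 1: scan indices 1..6 for the minimum = 6 comparison(s); min is -10, place at index 0 -> [-10, -9, 15, 36, -4, 27, 23]
Pass 2: scan indices 2..6 for the minimum = 5 comparison(s); min is -9, place at index 1 -> [-10, -9, 15, 36, -4, 27, 23]
Pass 3: scan indices 3..6 for the minimum = 4 comparison(s); min is -4, place at index 2 -> [-10, -9, -4, 36, 15, 27, 23]
Pass 4: scan indices 4..6 for the minimum = 3 comparison(s); min is 15, place at index 3 -> [-10, -9, -4, 15, 36, 27, 23]
Pass 5: scan indices 5..6 for the minimum = 2 comparison(s); min is 23, place at index 4 -> [-10, -9, -4, 15, 23, 27, 36]
Pass 6: scan indices 6..6 for the minimum = 1 comparison(s); min is 27, place at index 5 -> [-10, -9, -4, 15, 23, 27, 36]
Selection sort always scans the whole unsorted suffix, so the count is (n-1) + (n-2) + ... + 1 = n(n-1)/2 = 7*6/2 = 21 regardless of the input order.
Total comparisons: 6 + 5 + 4 + 3 + 2 + 1 = 21


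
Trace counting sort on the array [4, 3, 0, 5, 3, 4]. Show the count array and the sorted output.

Count array: [1, 0, 0, 2, 2, 1]
(count[i] = number of elements equal to i)
Cumulative count: [1, 1, 1, 3, 5, 6]
Sorted: [0, 3, 3, 4, 4, 5]


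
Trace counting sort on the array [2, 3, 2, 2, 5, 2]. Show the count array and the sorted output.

Count array: [0, 0, 4, 1, 0, 1]
(count[i] = number of elements equal to i)
Cumulative count: [0, 0, 4, 5, 5, 6]
Sorted: [2, 2, 2, 2, 3, 5]


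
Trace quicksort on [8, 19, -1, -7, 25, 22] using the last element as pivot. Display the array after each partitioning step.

Partition 1: pivot=22 at index 4 -> [8, 19, -1, -7, 22, 25]
Partition 2: pivot=-7 at index 0 -> [-7, 19, -1, 8, 22, 25]
Partition 3: pivot=8 at index 2 -> [-7, -1, 8, 19, 22, 25]


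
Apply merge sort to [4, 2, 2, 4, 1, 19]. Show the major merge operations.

Divide and conquer:
  Merge [2] + [2] -> [2, 2]
  Merge [4] + [2, 2] -> [2, 2, 4]
  Merge [1] + [19] -> [1, 19]
  Merge [4] + [1, 19] -> [1, 4, 19]
  Merge [2, 2, 4] + [1, 4, 19] -> [1, 2, 2, 4, 4, 19]


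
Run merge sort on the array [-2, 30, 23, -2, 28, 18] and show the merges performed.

Divide and conquer:
  Merge [30] + [23] -> [23, 30]
  Merge [-2] + [23, 30] -> [-2, 23, 30]
  Merge [28] + [18] -> [18, 28]
  Merge [-2] + [18, 28] -> [-2, 18, 28]
  Merge [-2, 23, 30] + [-2, 18, 28] -> [-2, -2, 18, 23, 28, 30]


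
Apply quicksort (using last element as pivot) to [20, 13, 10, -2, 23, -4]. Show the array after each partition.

Partition 1: pivot=-4 at index 0 -> [-4, 13, 10, -2, 23, 20]
Partition 2: pivot=20 at index 4 -> [-4, 13, 10, -2, 20, 23]
Partition 3: pivot=-2 at index 1 -> [-4, -2, 10, 13, 20, 23]
Partition 4: pivot=13 at index 3 -> [-4, -2, 10, 13, 20, 23]


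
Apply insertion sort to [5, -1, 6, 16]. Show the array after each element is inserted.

First element 5 is already 'sorted'
Insert -1: shifted 1 elements -> [-1, 5, 6, 16]
Insert 6: shifted 0 elements -> [-1, 5, 6, 16]
Insert 16: shifted 0 elements -> [-1, 5, 6, 16]


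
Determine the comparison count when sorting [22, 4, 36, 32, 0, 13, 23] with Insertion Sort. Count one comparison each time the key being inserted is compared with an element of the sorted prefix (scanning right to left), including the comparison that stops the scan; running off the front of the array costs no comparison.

Insert 4: 22 > 4 (shift), reached front = 1 comparison(s) -> [4, 22, 36, 32, 0, 13, 23]
Insert 36: 22 <= 36 (stop) = 1 comparison(s) -> [4, 22, 36, 32, 0, 13, 23]
Insert 32: 36 > 32 (shift), 22 <= 32 (stop) = 2 comparison(s) -> [4, 22, 32, 36, 0, 13, 23]
Insert 0: 36 > 0 (shift), 32 > 0 (shift), 22 > 0 (shift), 4 > 0 (shift), reached front = 4 comparison(s) -> [0, 4, 22, 32, 36, 13, 23]
Insert 13: 36 > 13 (shift), 32 > 13 (shift), 22 > 13 (shift), 4 <= 13 (stop) = 4 comparison(s) -> [0, 4, 13, 22, 32, 36, 23]
Insert 23: 36 > 23 (shift), 32 > 23 (shift), 22 <= 23 (stop) = 3 comparison(s) -> [0, 4, 13, 22, 23, 32, 36]
Total comparisons: 1 + 1 + 2 + 4 + 4 + 3 = 15


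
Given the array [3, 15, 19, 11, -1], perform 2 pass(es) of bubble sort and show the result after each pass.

After pass 1: [3, 15, 11, -1, 19] (2 swaps)
After pass 2: [3, 11, -1, 15, 19] (2 swaps)
Total swaps: 4


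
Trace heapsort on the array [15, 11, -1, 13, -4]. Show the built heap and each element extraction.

Build heap: [15, 13, -1, 11, -4]
Extract 15: [13, 11, -1, -4, 15]
Extract 13: [11, -4, -1, 13, 15]
Extract 11: [-1, -4, 11, 13, 15]
Extract -1: [-4, -1, 11, 13, 15]


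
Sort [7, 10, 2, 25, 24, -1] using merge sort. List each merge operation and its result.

Divide and conquer:
  Merge [10] + [2] -> [2, 10]
  Merge [7] + [2, 10] -> [2, 7, 10]
  Merge [24] + [-1] -> [-1, 24]
  Merge [25] + [-1, 24] -> [-1, 24, 25]
  Merge [2, 7, 10] + [-1, 24, 25] -> [-1, 2, 7, 10, 24, 25]


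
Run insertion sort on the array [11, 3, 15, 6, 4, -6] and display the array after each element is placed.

First element 11 is already 'sorted'
Insert 3: shifted 1 elements -> [3, 11, 15, 6, 4, -6]
Insert 15: shifted 0 elements -> [3, 11, 15, 6, 4, -6]
Insert 6: shifted 2 elements -> [3, 6, 11, 15, 4, -6]
Insert 4: shifted 3 elements -> [3, 4, 6, 11, 15, -6]
Insert -6: shifted 5 elements -> [-6, 3, 4, 6, 11, 15]


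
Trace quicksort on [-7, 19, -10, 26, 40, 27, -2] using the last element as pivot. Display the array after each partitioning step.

Partition 1: pivot=-2 at index 2 -> [-7, -10, -2, 26, 40, 27, 19]
Partition 2: pivot=-10 at index 0 -> [-10, -7, -2, 26, 40, 27, 19]
Partition 3: pivot=19 at index 3 -> [-10, -7, -2, 19, 40, 27, 26]
Partition 4: pivot=26 at index 4 -> [-10, -7, -2, 19, 26, 27, 40]
Partition 5: pivot=40 at index 6 -> [-10, -7, -2, 19, 26, 27, 40]


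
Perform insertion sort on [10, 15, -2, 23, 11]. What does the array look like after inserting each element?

First element 10 is already 'sorted'
Insert 15: shifted 0 elements -> [10, 15, -2, 23, 11]
Insert -2: shifted 2 elements -> [-2, 10, 15, 23, 11]
Insert 23: shifted 0 elements -> [-2, 10, 15, 23, 11]
Insert 11: shifted 2 elements -> [-2, 10, 11, 15, 23]


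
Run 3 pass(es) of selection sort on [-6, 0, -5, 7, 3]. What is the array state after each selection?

Pass 1: Select minimum -6 at index 0, swap -> [-6, 0, -5, 7, 3]
Pass 2: Select minimum -5 at index 2, swap -> [-6, -5, 0, 7, 3]
Pass 3: Select minimum 0 at index 2, swap -> [-6, -5, 0, 7, 3]


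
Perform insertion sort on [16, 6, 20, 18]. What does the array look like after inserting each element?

First element 16 is already 'sorted'
Insert 6: shifted 1 elements -> [6, 16, 20, 18]
Insert 20: shifted 0 elements -> [6, 16, 20, 18]
Insert 18: shifted 1 elements -> [6, 16, 18, 20]


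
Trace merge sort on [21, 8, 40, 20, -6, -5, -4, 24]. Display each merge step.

Divide and conquer:
  Merge [21] + [8] -> [8, 21]
  Merge [40] + [20] -> [20, 40]
  Merge [8, 21] + [20, 40] -> [8, 20, 21, 40]
  Merge [-6] + [-5] -> [-6, -5]
  Merge [-4] + [24] -> [-4, 24]
  Merge [-6, -5] + [-4, 24] -> [-6, -5, -4, 24]
  Merge [8, 20, 21, 40] + [-6, -5, -4, 24] -> [-6, -5, -4, 8, 20, 21, 24, 40]


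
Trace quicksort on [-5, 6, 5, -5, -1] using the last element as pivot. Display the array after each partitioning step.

Partition 1: pivot=-1 at index 2 -> [-5, -5, -1, 6, 5]
Partition 2: pivot=-5 at index 1 -> [-5, -5, -1, 6, 5]
Partition 3: pivot=5 at index 3 -> [-5, -5, -1, 5, 6]


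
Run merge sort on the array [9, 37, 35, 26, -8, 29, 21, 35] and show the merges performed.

Divide and conquer:
  Merge [9] + [37] -> [9, 37]
  Merge [35] + [26] -> [26, 35]
  Merge [9, 37] + [26, 35] -> [9, 26, 35, 37]
  Merge [-8] + [29] -> [-8, 29]
  Merge [21] + [35] -> [21, 35]
  Merge [-8, 29] + [21, 35] -> [-8, 21, 29, 35]
  Merge [9, 26, 35, 37] + [-8, 21, 29, 35] -> [-8, 9, 21, 26, 29, 35, 35, 37]


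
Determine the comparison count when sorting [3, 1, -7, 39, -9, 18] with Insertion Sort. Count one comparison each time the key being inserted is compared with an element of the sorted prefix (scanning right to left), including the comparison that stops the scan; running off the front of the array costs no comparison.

Insert 1: 3 > 1 (shift), reached front = 1 comparison(s) -> [1, 3, -7, 39, -9, 18]
Insert -7: 3 > -7 (shift), 1 > -7 (shift), reached front = 2 comparison(s) -> [-7, 1, 3, 39, -9, 18]
Insert 39: 3 <= 39 (stop) = 1 comparison(s) -> [-7, 1, 3, 39, -9, 18]
Insert -9: 39 > -9 (shift), 3 > -9 (shift), 1 > -9 (shift), -7 > -9 (shift), reached front = 4 comparison(s) -> [-9, -7, 1, 3, 39, 18]
Insert 18: 39 > 18 (shift), 3 <= 18 (stop) = 2 comparison(s) -> [-9, -7, 1, 3, 18, 39]
Total comparisons: 1 + 2 + 1 + 4 + 2 = 10


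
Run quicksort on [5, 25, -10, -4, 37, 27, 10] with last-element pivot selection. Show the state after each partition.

Partition 1: pivot=10 at index 3 -> [5, -10, -4, 10, 37, 27, 25]
Partition 2: pivot=-4 at index 1 -> [-10, -4, 5, 10, 37, 27, 25]
Partition 3: pivot=25 at index 4 -> [-10, -4, 5, 10, 25, 27, 37]
Partition 4: pivot=37 at index 6 -> [-10, -4, 5, 10, 25, 27, 37]


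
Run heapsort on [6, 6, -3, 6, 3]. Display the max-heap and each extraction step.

Build heap: [6, 6, -3, 6, 3]
Extract 6: [6, 6, -3, 3, 6]
Extract 6: [6, 3, -3, 6, 6]
Extract 6: [3, -3, 6, 6, 6]
Extract 3: [-3, 3, 6, 6, 6]


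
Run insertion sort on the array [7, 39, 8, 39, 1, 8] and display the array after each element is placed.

First element 7 is already 'sorted'
Insert 39: shifted 0 elements -> [7, 39, 8, 39, 1, 8]
Insert 8: shifted 1 elements -> [7, 8, 39, 39, 1, 8]
Insert 39: shifted 0 elements -> [7, 8, 39, 39, 1, 8]
Insert 1: shifted 4 elements -> [1, 7, 8, 39, 39, 8]
Insert 8: shifted 2 elements -> [1, 7, 8, 8, 39, 39]


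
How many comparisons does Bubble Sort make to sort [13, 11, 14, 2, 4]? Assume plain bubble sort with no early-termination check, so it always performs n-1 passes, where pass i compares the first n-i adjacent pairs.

Pass 1: compare adjacent pairs (0,1)..(3,4) = 4 comparison(s), 3 swap(s) -> [11, 13, 2, 4, 14]
Pass 2: compare adjacent pairs (0,1)..(2,3) = 3 comparison(s), 2 swap(s) -> [11, 2, 4, 13, 14]
Pass 3: compare adjacent pairs (0,1)..(1,2) = 2 comparison(s), 2 swap(s) -> [2, 4, 11, 13, 14]
Pass 4: compare adjacent pairs (0,1)..(0,1) = 1 comparison(s), 0 swap(s) -> [2, 4, 11, 13, 14]
Total comparisons: 4 + 3 + 2 + 1 = 10


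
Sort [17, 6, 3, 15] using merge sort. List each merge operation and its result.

Divide and conquer:
  Merge [17] + [6] -> [6, 17]
  Merge [3] + [15] -> [3, 15]
  Merge [6, 17] + [3, 15] -> [3, 6, 15, 17]


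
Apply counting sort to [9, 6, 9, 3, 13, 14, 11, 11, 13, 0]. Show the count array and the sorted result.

Count array: [1, 0, 0, 1, 0, 0, 1, 0, 0, 2, 0, 2, 0, 2, 1]
(count[i] = number of elements equal to i)
Cumulative count: [1, 1, 1, 2, 2, 2, 3, 3, 3, 5, 5, 7, 7, 9, 10]
Sorted: [0, 3, 6, 9, 9, 11, 11, 13, 13, 14]


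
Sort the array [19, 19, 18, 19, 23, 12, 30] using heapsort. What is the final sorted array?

Build heap: [30, 23, 19, 19, 19, 12, 18]
Extract 30: [23, 19, 19, 18, 19, 12, 30]
Extract 23: [19, 19, 19, 18, 12, 23, 30]
Extract 19: [19, 18, 19, 12, 19, 23, 30]
Extract 19: [19, 18, 12, 19, 19, 23, 30]
Extract 19: [18, 12, 19, 19, 19, 23, 30]
Extract 18: [12, 18, 19, 19, 19, 23, 30]


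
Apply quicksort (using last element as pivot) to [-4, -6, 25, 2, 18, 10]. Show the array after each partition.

Partition 1: pivot=10 at index 3 -> [-4, -6, 2, 10, 18, 25]
Partition 2: pivot=2 at index 2 -> [-4, -6, 2, 10, 18, 25]
Partition 3: pivot=-6 at index 0 -> [-6, -4, 2, 10, 18, 25]
Partition 4: pivot=25 at index 5 -> [-6, -4, 2, 10, 18, 25]


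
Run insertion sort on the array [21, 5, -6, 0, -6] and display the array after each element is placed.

First element 21 is already 'sorted'
Insert 5: shifted 1 elements -> [5, 21, -6, 0, -6]
Insert -6: shifted 2 elements -> [-6, 5, 21, 0, -6]
Insert 0: shifted 2 elements -> [-6, 0, 5, 21, -6]
Insert -6: shifted 3 elements -> [-6, -6, 0, 5, 21]


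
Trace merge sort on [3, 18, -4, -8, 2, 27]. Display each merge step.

Divide and conquer:
  Merge [18] + [-4] -> [-4, 18]
  Merge [3] + [-4, 18] -> [-4, 3, 18]
  Merge [2] + [27] -> [2, 27]
  Merge [-8] + [2, 27] -> [-8, 2, 27]
  Merge [-4, 3, 18] + [-8, 2, 27] -> [-8, -4, 2, 3, 18, 27]


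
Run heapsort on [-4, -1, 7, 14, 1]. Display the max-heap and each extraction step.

Build heap: [14, 1, 7, -1, -4]
Extract 14: [7, 1, -4, -1, 14]
Extract 7: [1, -1, -4, 7, 14]
Extract 1: [-1, -4, 1, 7, 14]
Extract -1: [-4, -1, 1, 7, 14]


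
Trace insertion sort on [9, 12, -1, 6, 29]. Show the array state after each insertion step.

First element 9 is already 'sorted'
Insert 12: shifted 0 elements -> [9, 12, -1, 6, 29]
Insert -1: shifted 2 elements -> [-1, 9, 12, 6, 29]
Insert 6: shifted 2 elements -> [-1, 6, 9, 12, 29]
Insert 29: shifted 0 elements -> [-1, 6, 9, 12, 29]


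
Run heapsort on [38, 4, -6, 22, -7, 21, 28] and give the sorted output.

Build heap: [38, 22, 28, 4, -7, 21, -6]
Extract 38: [28, 22, 21, 4, -7, -6, 38]
Extract 28: [22, 4, 21, -6, -7, 28, 38]
Extract 22: [21, 4, -7, -6, 22, 28, 38]
Extract 21: [4, -6, -7, 21, 22, 28, 38]
Extract 4: [-6, -7, 4, 21, 22, 28, 38]
Extract -6: [-7, -6, 4, 21, 22, 28, 38]


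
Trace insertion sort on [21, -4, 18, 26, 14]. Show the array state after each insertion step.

First element 21 is already 'sorted'
Insert -4: shifted 1 elements -> [-4, 21, 18, 26, 14]
Insert 18: shifted 1 elements -> [-4, 18, 21, 26, 14]
Insert 26: shifted 0 elements -> [-4, 18, 21, 26, 14]
Insert 14: shifted 3 elements -> [-4, 14, 18, 21, 26]


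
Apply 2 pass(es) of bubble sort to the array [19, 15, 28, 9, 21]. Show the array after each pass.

After pass 1: [15, 19, 9, 21, 28] (3 swaps)
After pass 2: [15, 9, 19, 21, 28] (1 swaps)
Total swaps: 4


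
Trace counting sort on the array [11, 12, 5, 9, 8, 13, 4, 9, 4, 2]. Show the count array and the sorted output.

Count array: [0, 0, 1, 0, 2, 1, 0, 0, 1, 2, 0, 1, 1, 1]
(count[i] = number of elements equal to i)
Cumulative count: [0, 0, 1, 1, 3, 4, 4, 4, 5, 7, 7, 8, 9, 10]
Sorted: [2, 4, 4, 5, 8, 9, 9, 11, 12, 13]


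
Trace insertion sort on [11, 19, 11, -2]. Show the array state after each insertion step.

First element 11 is already 'sorted'
Insert 19: shifted 0 elements -> [11, 19, 11, -2]
Insert 11: shifted 1 elements -> [11, 11, 19, -2]
Insert -2: shifted 3 elements -> [-2, 11, 11, 19]


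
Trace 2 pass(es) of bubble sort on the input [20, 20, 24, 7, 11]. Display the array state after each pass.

After pass 1: [20, 20, 7, 11, 24] (2 swaps)
After pass 2: [20, 7, 11, 20, 24] (2 swaps)
Total swaps: 4


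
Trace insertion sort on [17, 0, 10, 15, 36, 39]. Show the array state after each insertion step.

First element 17 is already 'sorted'
Insert 0: shifted 1 elements -> [0, 17, 10, 15, 36, 39]
Insert 10: shifted 1 elements -> [0, 10, 17, 15, 36, 39]
Insert 15: shifted 1 elements -> [0, 10, 15, 17, 36, 39]
Insert 36: shifted 0 elements -> [0, 10, 15, 17, 36, 39]
Insert 39: shifted 0 elements -> [0, 10, 15, 17, 36, 39]


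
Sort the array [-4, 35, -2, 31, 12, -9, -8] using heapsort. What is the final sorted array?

Build heap: [35, 31, -2, -4, 12, -9, -8]
Extract 35: [31, 12, -2, -4, -8, -9, 35]
Extract 31: [12, -4, -2, -9, -8, 31, 35]
Extract 12: [-2, -4, -8, -9, 12, 31, 35]
Extract -2: [-4, -9, -8, -2, 12, 31, 35]
Extract -4: [-8, -9, -4, -2, 12, 31, 35]
Extract -8: [-9, -8, -4, -2, 12, 31, 35]


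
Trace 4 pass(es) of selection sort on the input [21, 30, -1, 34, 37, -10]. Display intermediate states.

Pass 1: Select minimum -10 at index 5, swap -> [-10, 30, -1, 34, 37, 21]
Pass 2: Select minimum -1 at index 2, swap -> [-10, -1, 30, 34, 37, 21]
Pass 3: Select minimum 21 at index 5, swap -> [-10, -1, 21, 34, 37, 30]
Pass 4: Select minimum 30 at index 5, swap -> [-10, -1, 21, 30, 37, 34]


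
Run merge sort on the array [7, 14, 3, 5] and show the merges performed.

Divide and conquer:
  Merge [7] + [14] -> [7, 14]
  Merge [3] + [5] -> [3, 5]
  Merge [7, 14] + [3, 5] -> [3, 5, 7, 14]


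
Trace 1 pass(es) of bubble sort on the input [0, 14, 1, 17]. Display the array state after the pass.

After pass 1: [0, 1, 14, 17] (1 swaps)
Total swaps: 1


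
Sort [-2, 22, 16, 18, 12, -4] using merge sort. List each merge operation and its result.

Divide and conquer:
  Merge [22] + [16] -> [16, 22]
  Merge [-2] + [16, 22] -> [-2, 16, 22]
  Merge [12] + [-4] -> [-4, 12]
  Merge [18] + [-4, 12] -> [-4, 12, 18]
  Merge [-2, 16, 22] + [-4, 12, 18] -> [-4, -2, 12, 16, 18, 22]


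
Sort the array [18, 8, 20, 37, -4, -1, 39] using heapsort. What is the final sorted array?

Build heap: [39, 37, 20, 8, -4, -1, 18]
Extract 39: [37, 18, 20, 8, -4, -1, 39]
Extract 37: [20, 18, -1, 8, -4, 37, 39]
Extract 20: [18, 8, -1, -4, 20, 37, 39]
Extract 18: [8, -4, -1, 18, 20, 37, 39]
Extract 8: [-1, -4, 8, 18, 20, 37, 39]
Extract -1: [-4, -1, 8, 18, 20, 37, 39]


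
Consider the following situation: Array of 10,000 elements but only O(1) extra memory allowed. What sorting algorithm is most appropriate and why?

Best choice: Heapsort
Reason: Heapsort rearranges the array in place using O(1) auxiliary space and still guarantees O(n log n) time; quicksort partitions in place but needs Theta(log n) stack space for recursion (O(n) in the worst case), and mergesort requires O(n) auxiliary space


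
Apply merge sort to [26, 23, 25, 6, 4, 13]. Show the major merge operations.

Divide and conquer:
  Merge [23] + [25] -> [23, 25]
  Merge [26] + [23, 25] -> [23, 25, 26]
  Merge [4] + [13] -> [4, 13]
  Merge [6] + [4, 13] -> [4, 6, 13]
  Merge [23, 25, 26] + [4, 6, 13] -> [4, 6, 13, 23, 25, 26]


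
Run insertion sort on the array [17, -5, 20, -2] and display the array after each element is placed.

First element 17 is already 'sorted'
Insert -5: shifted 1 elements -> [-5, 17, 20, -2]
Insert 20: shifted 0 elements -> [-5, 17, 20, -2]
Insert -2: shifted 2 elements -> [-5, -2, 17, 20]


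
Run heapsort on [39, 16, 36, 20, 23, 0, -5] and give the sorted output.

Build heap: [39, 23, 36, 20, 16, 0, -5]
Extract 39: [36, 23, 0, 20, 16, -5, 39]
Extract 36: [23, 20, 0, -5, 16, 36, 39]
Extract 23: [20, 16, 0, -5, 23, 36, 39]
Extract 20: [16, -5, 0, 20, 23, 36, 39]
Extract 16: [0, -5, 16, 20, 23, 36, 39]
Extract 0: [-5, 0, 16, 20, 23, 36, 39]


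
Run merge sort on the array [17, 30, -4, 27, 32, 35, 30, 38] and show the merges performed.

Divide and conquer:
  Merge [17] + [30] -> [17, 30]
  Merge [-4] + [27] -> [-4, 27]
  Merge [17, 30] + [-4, 27] -> [-4, 17, 27, 30]
  Merge [32] + [35] -> [32, 35]
  Merge [30] + [38] -> [30, 38]
  Merge [32, 35] + [30, 38] -> [30, 32, 35, 38]
  Merge [-4, 17, 27, 30] + [30, 32, 35, 38] -> [-4, 17, 27, 30, 30, 32, 35, 38]


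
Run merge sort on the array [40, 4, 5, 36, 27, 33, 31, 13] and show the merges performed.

Divide and conquer:
  Merge [40] + [4] -> [4, 40]
  Merge [5] + [36] -> [5, 36]
  Merge [4, 40] + [5, 36] -> [4, 5, 36, 40]
  Merge [27] + [33] -> [27, 33]
  Merge [31] + [13] -> [13, 31]
  Merge [27, 33] + [13, 31] -> [13, 27, 31, 33]
  Merge [4, 5, 36, 40] + [13, 27, 31, 33] -> [4, 5, 13, 27, 31, 33, 36, 40]


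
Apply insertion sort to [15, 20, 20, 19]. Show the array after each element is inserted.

First element 15 is already 'sorted'
Insert 20: shifted 0 elements -> [15, 20, 20, 19]
Insert 20: shifted 0 elements -> [15, 20, 20, 19]
Insert 19: shifted 2 elements -> [15, 19, 20, 20]


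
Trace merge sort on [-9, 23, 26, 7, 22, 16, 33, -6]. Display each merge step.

Divide and conquer:
  Merge [-9] + [23] -> [-9, 23]
  Merge [26] + [7] -> [7, 26]
  Merge [-9, 23] + [7, 26] -> [-9, 7, 23, 26]
  Merge [22] + [16] -> [16, 22]
  Merge [33] + [-6] -> [-6, 33]
  Merge [16, 22] + [-6, 33] -> [-6, 16, 22, 33]
  Merge [-9, 7, 23, 26] + [-6, 16, 22, 33] -> [-9, -6, 7, 16, 22, 23, 26, 33]


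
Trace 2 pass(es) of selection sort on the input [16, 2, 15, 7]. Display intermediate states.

Pass 1: Select minimum 2 at index 1, swap -> [2, 16, 15, 7]
Pass 2: Select minimum 7 at index 3, swap -> [2, 7, 15, 16]


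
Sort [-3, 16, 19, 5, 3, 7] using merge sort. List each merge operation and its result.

Divide and conquer:
  Merge [16] + [19] -> [16, 19]
  Merge [-3] + [16, 19] -> [-3, 16, 19]
  Merge [3] + [7] -> [3, 7]
  Merge [5] + [3, 7] -> [3, 5, 7]
  Merge [-3, 16, 19] + [3, 5, 7] -> [-3, 3, 5, 7, 16, 19]


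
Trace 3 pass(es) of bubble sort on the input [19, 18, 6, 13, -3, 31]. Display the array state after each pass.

After pass 1: [18, 6, 13, -3, 19, 31] (4 swaps)
After pass 2: [6, 13, -3, 18, 19, 31] (3 swaps)
After pass 3: [6, -3, 13, 18, 19, 31] (1 swaps)
Total swaps: 8


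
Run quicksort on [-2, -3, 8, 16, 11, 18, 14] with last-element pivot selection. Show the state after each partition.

Partition 1: pivot=14 at index 4 -> [-2, -3, 8, 11, 14, 18, 16]
Partition 2: pivot=11 at index 3 -> [-2, -3, 8, 11, 14, 18, 16]
Partition 3: pivot=8 at index 2 -> [-2, -3, 8, 11, 14, 18, 16]
Partition 4: pivot=-3 at index 0 -> [-3, -2, 8, 11, 14, 18, 16]
Partition 5: pivot=16 at index 5 -> [-3, -2, 8, 11, 14, 16, 18]


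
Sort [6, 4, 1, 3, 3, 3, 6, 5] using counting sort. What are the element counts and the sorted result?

Count array: [0, 1, 0, 3, 1, 1, 2]
(count[i] = number of elements equal to i)
Cumulative count: [0, 1, 1, 4, 5, 6, 8]
Sorted: [1, 3, 3, 3, 4, 5, 6, 6]


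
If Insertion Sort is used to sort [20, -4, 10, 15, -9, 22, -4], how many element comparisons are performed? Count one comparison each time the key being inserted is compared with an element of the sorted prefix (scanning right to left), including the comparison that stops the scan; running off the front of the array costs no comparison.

Insert -4: 20 > -4 (shift), reached front = 1 comparison(s) -> [-4, 20, 10, 15, -9, 22, -4]
Insert 10: 20 > 10 (shift), -4 <= 10 (stop) = 2 comparison(s) -> [-4, 10, 20, 15, -9, 22, -4]
Insert 15: 20 > 15 (shift), 10 <= 15 (stop) = 2 comparison(s) -> [-4, 10, 15, 20, -9, 22, -4]
Insert -9: 20 > -9 (shift), 15 > -9 (shift), 10 > -9 (shift), -4 > -9 (shift), reached front = 4 comparison(s) -> [-9, -4, 10, 15, 20, 22, -4]
Insert 22: 20 <= 22 (stop) = 1 comparison(s) -> [-9, -4, 10, 15, 20, 22, -4]
Insert -4: 22 > -4 (shift), 20 > -4 (shift), 15 > -4 (shift), 10 > -4 (shift), -4 <= -4 (stop) = 5 comparison(s) -> [-9, -4, -4, 10, 15, 20, 22]
Total comparisons: 1 + 2 + 2 + 4 + 1 + 5 = 15


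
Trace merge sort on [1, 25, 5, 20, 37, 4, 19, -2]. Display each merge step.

Divide and conquer:
  Merge [1] + [25] -> [1, 25]
  Merge [5] + [20] -> [5, 20]
  Merge [1, 25] + [5, 20] -> [1, 5, 20, 25]
  Merge [37] + [4] -> [4, 37]
  Merge [19] + [-2] -> [-2, 19]
  Merge [4, 37] + [-2, 19] -> [-2, 4, 19, 37]
  Merge [1, 5, 20, 25] + [-2, 4, 19, 37] -> [-2, 1, 4, 5, 19, 20, 25, 37]


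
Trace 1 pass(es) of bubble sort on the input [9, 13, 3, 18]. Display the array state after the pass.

After pass 1: [9, 3, 13, 18] (1 swaps)
Total swaps: 1


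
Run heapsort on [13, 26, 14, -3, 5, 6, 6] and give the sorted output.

Build heap: [26, 13, 14, -3, 5, 6, 6]
Extract 26: [14, 13, 6, -3, 5, 6, 26]
Extract 14: [13, 6, 6, -3, 5, 14, 26]
Extract 13: [6, 5, 6, -3, 13, 14, 26]
Extract 6: [6, 5, -3, 6, 13, 14, 26]
Extract 6: [5, -3, 6, 6, 13, 14, 26]
Extract 5: [-3, 5, 6, 6, 13, 14, 26]


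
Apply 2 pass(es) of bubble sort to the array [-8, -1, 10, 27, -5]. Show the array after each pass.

After pass 1: [-8, -1, 10, -5, 27] (1 swaps)
After pass 2: [-8, -1, -5, 10, 27] (1 swaps)
Total swaps: 2


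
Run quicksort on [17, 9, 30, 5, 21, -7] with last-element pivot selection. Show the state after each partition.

Partition 1: pivot=-7 at index 0 -> [-7, 9, 30, 5, 21, 17]
Partition 2: pivot=17 at index 3 -> [-7, 9, 5, 17, 21, 30]
Partition 3: pivot=5 at index 1 -> [-7, 5, 9, 17, 21, 30]
Partition 4: pivot=30 at index 5 -> [-7, 5, 9, 17, 21, 30]


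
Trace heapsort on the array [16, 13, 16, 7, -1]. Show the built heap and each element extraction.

Build heap: [16, 13, 16, 7, -1]
Extract 16: [16, 13, -1, 7, 16]
Extract 16: [13, 7, -1, 16, 16]
Extract 13: [7, -1, 13, 16, 16]
Extract 7: [-1, 7, 13, 16, 16]


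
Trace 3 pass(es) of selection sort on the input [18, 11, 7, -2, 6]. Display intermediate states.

Pass 1: Select minimum -2 at index 3, swap -> [-2, 11, 7, 18, 6]
Pass 2: Select minimum 6 at index 4, swap -> [-2, 6, 7, 18, 11]
Pass 3: Select minimum 7 at index 2, swap -> [-2, 6, 7, 18, 11]


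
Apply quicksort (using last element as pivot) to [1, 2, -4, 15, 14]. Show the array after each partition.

Partition 1: pivot=14 at index 3 -> [1, 2, -4, 14, 15]
Partition 2: pivot=-4 at index 0 -> [-4, 2, 1, 14, 15]
Partition 3: pivot=1 at index 1 -> [-4, 1, 2, 14, 15]


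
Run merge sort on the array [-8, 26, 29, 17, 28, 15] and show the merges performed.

Divide and conquer:
  Merge [26] + [29] -> [26, 29]
  Merge [-8] + [26, 29] -> [-8, 26, 29]
  Merge [28] + [15] -> [15, 28]
  Merge [17] + [15, 28] -> [15, 17, 28]
  Merge [-8, 26, 29] + [15, 17, 28] -> [-8, 15, 17, 26, 28, 29]


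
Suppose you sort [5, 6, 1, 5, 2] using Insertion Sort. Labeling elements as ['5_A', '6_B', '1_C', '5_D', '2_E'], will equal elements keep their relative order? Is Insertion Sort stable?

Trace Insertion Sort on the labeled array (the key is the number; the letter only tracks identity):
  Insert 6_B at index 1: [5_A, 6_B, 1_C, 5_D, 2_E]
  Insert 1_C at index 0: [1_C, 5_A, 6_B, 5_D, 2_E]
  Insert 5_D at index 2: [1_C, 5_A, 5_D, 6_B, 2_E]
  Insert 2_E at index 1: [1_C, 2_E, 5_A, 5_D, 6_B]
Final order: [1_C, 2_E, 5_A, 5_D, 6_B]
Equal keys:
  value 5: originally 5_A, 5_D; after sorting 5_A, 5_D -> order preserved
All equal keys kept their original relative order. Insertion Sort is stable: elements are shifted only while they are strictly greater than the key, so a key is inserted after any equal elements already placed.
Answer: Stable


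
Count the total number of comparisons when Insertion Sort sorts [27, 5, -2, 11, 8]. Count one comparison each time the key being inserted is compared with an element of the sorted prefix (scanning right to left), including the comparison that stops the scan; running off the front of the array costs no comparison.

Insert 5: 27 > 5 (shift), reached front = 1 comparison(s) -> [5, 27, -2, 11, 8]
Insert -2: 27 > -2 (shift), 5 > -2 (shift), reached front = 2 comparison(s) -> [-2, 5, 27, 11, 8]
Insert 11: 27 > 11 (shift), 5 <= 11 (stop) = 2 comparison(s) -> [-2, 5, 11, 27, 8]
Insert 8: 27 > 8 (shift), 11 > 8 (shift), 5 <= 8 (stop) = 3 comparison(s) -> [-2, 5, 8, 11, 27]
Total comparisons: 1 + 2 + 2 + 3 = 8


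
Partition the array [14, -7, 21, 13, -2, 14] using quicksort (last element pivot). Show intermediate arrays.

Partition 1: pivot=14 at index 4 -> [14, -7, 13, -2, 14, 21]
Partition 2: pivot=-2 at index 1 -> [-7, -2, 13, 14, 14, 21]
Partition 3: pivot=14 at index 3 -> [-7, -2, 13, 14, 14, 21]


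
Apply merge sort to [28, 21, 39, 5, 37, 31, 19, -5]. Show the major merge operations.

Divide and conquer:
  Merge [28] + [21] -> [21, 28]
  Merge [39] + [5] -> [5, 39]
  Merge [21, 28] + [5, 39] -> [5, 21, 28, 39]
  Merge [37] + [31] -> [31, 37]
  Merge [19] + [-5] -> [-5, 19]
  Merge [31, 37] + [-5, 19] -> [-5, 19, 31, 37]
  Merge [5, 21, 28, 39] + [-5, 19, 31, 37] -> [-5, 5, 19, 21, 28, 31, 37, 39]


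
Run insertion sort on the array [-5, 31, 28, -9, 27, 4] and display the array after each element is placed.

First element -5 is already 'sorted'
Insert 31: shifted 0 elements -> [-5, 31, 28, -9, 27, 4]
Insert 28: shifted 1 elements -> [-5, 28, 31, -9, 27, 4]
Insert -9: shifted 3 elements -> [-9, -5, 28, 31, 27, 4]
Insert 27: shifted 2 elements -> [-9, -5, 27, 28, 31, 4]
Insert 4: shifted 3 elements -> [-9, -5, 4, 27, 28, 31]


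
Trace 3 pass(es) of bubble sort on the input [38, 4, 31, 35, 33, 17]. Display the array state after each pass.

After pass 1: [4, 31, 35, 33, 17, 38] (5 swaps)
After pass 2: [4, 31, 33, 17, 35, 38] (2 swaps)
After pass 3: [4, 31, 17, 33, 35, 38] (1 swaps)
Total swaps: 8


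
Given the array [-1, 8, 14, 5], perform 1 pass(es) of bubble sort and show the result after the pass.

After pass 1: [-1, 8, 5, 14] (1 swaps)
Total swaps: 1


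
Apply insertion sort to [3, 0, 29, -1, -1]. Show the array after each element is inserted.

First element 3 is already 'sorted'
Insert 0: shifted 1 elements -> [0, 3, 29, -1, -1]
Insert 29: shifted 0 elements -> [0, 3, 29, -1, -1]
Insert -1: shifted 3 elements -> [-1, 0, 3, 29, -1]
Insert -1: shifted 3 elements -> [-1, -1, 0, 3, 29]


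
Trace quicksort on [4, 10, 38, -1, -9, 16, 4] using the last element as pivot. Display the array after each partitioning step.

Partition 1: pivot=4 at index 3 -> [4, -1, -9, 4, 38, 16, 10]
Partition 2: pivot=-9 at index 0 -> [-9, -1, 4, 4, 38, 16, 10]
Partition 3: pivot=4 at index 2 -> [-9, -1, 4, 4, 38, 16, 10]
Partition 4: pivot=10 at index 4 -> [-9, -1, 4, 4, 10, 16, 38]
Partition 5: pivot=38 at index 6 -> [-9, -1, 4, 4, 10, 16, 38]
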